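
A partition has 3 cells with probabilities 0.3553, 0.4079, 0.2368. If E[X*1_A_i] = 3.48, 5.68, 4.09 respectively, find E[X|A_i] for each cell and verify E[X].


For each cell A_i: E[X|A_i] = E[X*1_A_i] / P(A_i)
Step 1: E[X|A_1] = 3.48 / 0.3553 = 9.79454
Step 2: E[X|A_2] = 5.68 / 0.4079 = 13.924982
Step 3: E[X|A_3] = 4.09 / 0.2368 = 17.271959
Verification: E[X] = sum E[X*1_A_i] = 3.48 + 5.68 + 4.09 = 13.25


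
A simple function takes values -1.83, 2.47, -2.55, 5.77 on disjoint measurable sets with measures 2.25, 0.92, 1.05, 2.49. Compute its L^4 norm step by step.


Step 1: Compute |f_i|^4 for each value:
  |-1.83|^4 = 11.215131
  |2.47|^4 = 37.220981
  |-2.55|^4 = 42.282506
  |5.77|^4 = 1108.41719
Step 2: Multiply by measures and sum:
  11.215131 * 2.25 = 25.234045
  37.220981 * 0.92 = 34.243302
  42.282506 * 1.05 = 44.396632
  1108.41719 * 2.49 = 2759.958804
Sum = 25.234045 + 34.243302 + 44.396632 + 2759.958804 = 2863.832783
Step 3: Take the p-th root:
||f||_4 = (2863.832783)^(1/4) = 7.31538


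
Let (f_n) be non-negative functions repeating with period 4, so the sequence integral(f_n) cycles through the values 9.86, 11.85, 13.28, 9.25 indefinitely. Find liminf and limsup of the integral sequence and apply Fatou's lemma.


The sequence (integral(f_n)) is periodic with period 4, repeating the values 9.86, 11.85, 13.28, 9.25 indefinitely.
Step 1: For a periodic sequence, every tail (a_m, a_(m+1), ...) contains all 4 period values infinitely often.
Step 2: Hence inf of every tail = min of the period values = min(9.86, 11.85, 13.28, 9.25) = 9.25.
        liminf_n integral(f_n) = sup over m of (inf of tail from m) = 9.25.
Step 3: Similarly sup of every tail = max of the period values = 13.28.
        limsup_n integral(f_n) = 13.28.
Step 4: Fatou's lemma: integral(liminf_n f_n) <= liminf_n integral(f_n) = 9.25.
        So the integral of the pointwise liminf is at most 9.25.


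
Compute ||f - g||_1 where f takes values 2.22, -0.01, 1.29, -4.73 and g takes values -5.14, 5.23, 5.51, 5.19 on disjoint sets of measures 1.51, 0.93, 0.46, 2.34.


Step 1: Compute differences f_i - g_i:
  2.22 - -5.14 = 7.36
  -0.01 - 5.23 = -5.24
  1.29 - 5.51 = -4.22
  -4.73 - 5.19 = -9.92
Step 2: Compute |diff|^1 * measure for each set:
  |7.36|^1 * 1.51 = 7.36 * 1.51 = 11.1136
  |-5.24|^1 * 0.93 = 5.24 * 0.93 = 4.8732
  |-4.22|^1 * 0.46 = 4.22 * 0.46 = 1.9412
  |-9.92|^1 * 2.34 = 9.92 * 2.34 = 23.2128
Step 3: Sum = 41.1408
Step 4: ||f-g||_1 = (41.1408)^(1/1) = 41.1408


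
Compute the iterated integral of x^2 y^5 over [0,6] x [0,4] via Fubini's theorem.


By Fubini's theorem, the double integral factors as a product of single integrals:
Step 1: integral_0^6 x^2 dx = [x^3/3] from 0 to 6
     = 6^3/3 = 72
Step 2: integral_0^4 y^5 dy = [y^6/6] from 0 to 4
     = 4^6/6 = 682.666667
Step 3: Double integral = 72 * 682.666667 = 49152


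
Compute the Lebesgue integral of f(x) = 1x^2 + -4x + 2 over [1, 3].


The Lebesgue integral of a Riemann-integrable function agrees with the Riemann integral.
Antiderivative F(x) = (1/3)x^3 + (-4/2)x^2 + 2x
F(3) = (1/3)*3^3 + (-4/2)*3^2 + 2*3
     = (1/3)*27 + (-4/2)*9 + 2*3
     = 9 + -18 + 6
     = -3
F(1) = 0.333333
Integral = F(3) - F(1) = -3 - 0.333333 = -3.333333


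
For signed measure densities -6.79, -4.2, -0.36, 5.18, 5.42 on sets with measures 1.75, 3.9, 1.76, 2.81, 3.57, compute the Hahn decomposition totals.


Step 1: Compute signed measure on each set:
  Set 1: -6.79 * 1.75 = -11.8825
  Set 2: -4.2 * 3.9 = -16.38
  Set 3: -0.36 * 1.76 = -0.6336
  Set 4: 5.18 * 2.81 = 14.5558
  Set 5: 5.42 * 3.57 = 19.3494
Step 2: Total signed measure = (-11.8825) + (-16.38) + (-0.6336) + (14.5558) + (19.3494)
     = 5.0091
Step 3: Positive part mu+(X) = sum of positive contributions = 33.9052
Step 4: Negative part mu-(X) = |sum of negative contributions| = 28.8961


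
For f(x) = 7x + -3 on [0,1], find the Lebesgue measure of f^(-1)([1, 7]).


f^(-1)([1, 7]) = {x : 1 <= 7x + -3 <= 7}
Solving: (1 - -3)/7 <= x <= (7 - -3)/7
= [0.571429, 1.428571]
Intersecting with [0,1]: [0.571429, 1]
Measure = 1 - 0.571429 = 0.428571


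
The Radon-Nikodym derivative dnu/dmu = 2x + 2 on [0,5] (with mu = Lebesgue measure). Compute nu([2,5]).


nu(A) = integral_A (dnu/dmu) dmu = integral_2^5 (2x + 2) dx
Step 1: Antiderivative F(x) = (2/2)x^2 + 2x
Step 2: F(5) = (2/2)*5^2 + 2*5 = 25 + 10 = 35
Step 3: F(2) = (2/2)*2^2 + 2*2 = 4 + 4 = 8
Step 4: nu([2,5]) = F(5) - F(2) = 35 - 8 = 27


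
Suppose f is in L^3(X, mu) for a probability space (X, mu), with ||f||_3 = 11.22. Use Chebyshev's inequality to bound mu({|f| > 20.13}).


Chebyshev/Markov inequality: mu(|f| > eps) <= (||f||_p / eps)^p
Step 1: ||f||_3 / eps = 11.22 / 20.13 = 0.557377
Step 2: Raise to power p = 3:
  (0.557377)^3 = 0.17316
Step 3: Therefore mu(|f| > 20.13) <= 0.17316


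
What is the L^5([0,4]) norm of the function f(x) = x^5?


Step 1: ||f||_5 = (integral_0^4 |x^5|^5 dx)^(1/5)
     = (integral_0^4 x^25 dx)^(1/5)
Step 2: integral_0^4 x^25 dx = [x^26/(26)] from 0 to 4 = 4^26/26
     = 4503599627370496/26 = 1.732154e+14
Step 3: ||f||_5 = (1.732154e+14)^(1/5) = 704.234481


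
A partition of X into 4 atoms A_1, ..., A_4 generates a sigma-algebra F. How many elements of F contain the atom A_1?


Each element of F is a union of some subset S of the 4 atoms.
The element contains A_1 iff A_1 is in S.
So we count subsets S of {A_1,...,A_4} with A_1 in S: choose freely among the other 3 atoms.
Count = 2^(4-1) = 2^3 = 8.


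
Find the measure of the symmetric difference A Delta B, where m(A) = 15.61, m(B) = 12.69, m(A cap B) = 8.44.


m(A Delta B) = m(A) + m(B) - 2*m(A n B)
= 15.61 + 12.69 - 2*8.44
= 15.61 + 12.69 - 16.88
= 11.42


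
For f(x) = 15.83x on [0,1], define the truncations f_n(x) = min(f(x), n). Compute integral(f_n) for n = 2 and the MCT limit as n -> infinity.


f(x) = 15.83x on [0,1]; f_n(x) = min(15.83x, n). At n = 2:
Step 1: f(x) reaches 2 at x = 2/15.83 = 0.126342
Step 2: integral(f_2) = integral(15.83x, 0, 0.126342) + integral(2, 0.126342, 1)
       = 15.83*0.126342^2/2 + 2*(1 - 0.126342)
       = 0.126342 + 1.747315
       = 1.873658
Step 3: As n -> infinity, f_n increases to f, so by MCT integral(f_n) -> integral(f) = 15.83/2 = 7.915.
Convergence: integral(f_2) = 1.873658 -> 7.915 as n -> infinity


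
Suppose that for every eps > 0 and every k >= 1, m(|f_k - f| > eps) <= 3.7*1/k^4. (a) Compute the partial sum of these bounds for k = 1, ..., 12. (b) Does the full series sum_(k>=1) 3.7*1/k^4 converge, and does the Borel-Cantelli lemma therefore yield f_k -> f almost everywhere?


Step 1: List the terms 3.7*1/k^4 for k = 1 to 12:
  k=1: 3.7
  k=2: 0.23125
  k=3: 0.045679
  k=4: 0.014453
  k=5: 0.00592
  k=6: 0.002855
  k=7: 0.001541
  k=8: 9.033203e-04
  k=9: 5.639384e-04
  k=10: 3.700000e-04
  k=11: 2.527150e-04
  k=12: 1.784336e-04
Step 2: Partial sum = 3.7 + 0.23125 + 0.045679 + 0.014453 + 0.00592 + 0.002855 + 0.001541 + 9.033203e-04 + 5.639384e-04 + 3.700000e-04 + 2.527150e-04 + 1.784336e-04
     = 4.003967
Step 3: The full series sum_(k>=1) 3.7*1/k^4 converges (p-series with p = 4 > 1; a constant multiple of a convergent series converges).
Step 4: Fix eps > 0. Since sum_k m(|f_k - f| > eps) < infinity, the Borel-Cantelli lemma gives
        m(limsup_k {|f_k - f| > eps}) = 0, i.e. for a.e. x, |f_k(x) - f(x)| <= eps for all large k.
        Applying this with eps = 1/j for j = 1, 2, ... and intersecting the countably many full-measure sets,
        for a.e. x we get limsup_k |f_k(x) - f(x)| <= 1/j for every j, hence f_k -> f almost everywhere.
Conclusion: series converges; Borel-Cantelli yields f_k -> f a.e.


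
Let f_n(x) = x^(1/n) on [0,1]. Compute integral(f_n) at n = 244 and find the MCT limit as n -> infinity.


At n = 244: f_244(x) = x^(1/244).
Step 1: integral(x^(1/244), 0, 1) = [x^(1/244+1) / (1/244+1)] from 0 to 1
     = 1 / (1/244 + 1) = 1 / ((244+1)/244) = 244/(244+1)
     = 244/245 = 0.995918
Step 2: As n -> infinity, f_n(x) = x^(1/n) -> 1 for x in (0,1], and f_n is increasing in n.
By MCT, lim_n integral(f_n) = integral(lim_n f_n) = integral(1, 0, 1) = 1.
Step 3: Verify convergence: 244/245 = 0.995918 -> 1


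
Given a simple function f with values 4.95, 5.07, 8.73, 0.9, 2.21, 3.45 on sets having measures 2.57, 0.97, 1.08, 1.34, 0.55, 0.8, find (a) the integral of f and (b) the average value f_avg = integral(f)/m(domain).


Step 1: Integral = sum(value_i * measure_i)
= 4.95*2.57 + 5.07*0.97 + 8.73*1.08 + 0.9*1.34 + 2.21*0.55 + 3.45*0.8
= 12.7215 + 4.9179 + 9.4284 + 1.206 + 1.2155 + 2.76
= 32.2493
Step 2: Total measure of domain = 2.57 + 0.97 + 1.08 + 1.34 + 0.55 + 0.8 = 7.31
Step 3: Average value = 32.2493 / 7.31 = 4.411669


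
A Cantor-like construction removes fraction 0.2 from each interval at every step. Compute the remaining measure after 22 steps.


Step 1: At each step, fraction remaining = 1 - 0.2 = 0.8
Step 2: After 22 steps, measure = (0.8)^22
Result = 0.007379


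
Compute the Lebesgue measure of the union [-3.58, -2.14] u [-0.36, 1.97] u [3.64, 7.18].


For pairwise disjoint intervals, m(union) = sum of lengths.
= (-2.14 - -3.58) + (1.97 - -0.36) + (7.18 - 3.64)
= 1.44 + 2.33 + 3.54
= 7.31


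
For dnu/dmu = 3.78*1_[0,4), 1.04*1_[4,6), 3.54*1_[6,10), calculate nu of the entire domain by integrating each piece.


Integrate each piece of the Radon-Nikodym derivative:
Step 1: integral_0^4 3.78 dx = 3.78*(4-0) = 3.78*4 = 15.12
Step 2: integral_4^6 1.04 dx = 1.04*(6-4) = 1.04*2 = 2.08
Step 3: integral_6^10 3.54 dx = 3.54*(10-6) = 3.54*4 = 14.16
Total: 15.12 + 2.08 + 14.16 = 31.36


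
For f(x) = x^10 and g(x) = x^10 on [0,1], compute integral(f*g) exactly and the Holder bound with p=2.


Step 1: Exact integral of f*g = integral(x^20, 0, 1) = 1/21
     = 0.047619
Step 2: Holder bound with p=2, q=2:
  ||f||_p = (integral x^20 dx)^(1/2) = (1/21)^(1/2) = 0.218218
  ||g||_q = (integral x^20 dx)^(1/2) = (1/21)^(1/2) = 0.218218
Step 3: Holder bound = ||f||_p * ||g||_q = 0.218218 * 0.218218 = 0.047619
Verification: 0.047619 <= 0.047619 (Holder holds)


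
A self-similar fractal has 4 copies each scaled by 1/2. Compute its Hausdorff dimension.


For a self-similar set with N copies scaled by 1/r:
dim_H = log(N)/log(r) = log(4)/log(2)
= 1.386294/0.693147
= 2


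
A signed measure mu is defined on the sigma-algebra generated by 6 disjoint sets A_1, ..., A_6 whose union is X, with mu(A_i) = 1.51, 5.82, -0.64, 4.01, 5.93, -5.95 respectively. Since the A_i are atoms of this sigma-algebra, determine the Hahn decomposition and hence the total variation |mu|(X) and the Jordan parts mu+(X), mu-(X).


Step 1: Every measurable set is a union of atoms (the cells / points), so a Hahn decomposition is
  obtained by grouping atoms by sign: P = union of atoms with mu > 0, N = union of the remaining atoms.
  Atoms in P (indices): 1, 2, 4, 5;  atoms in N (indices): 3, 6
  Positive values: 1.51, 5.82, 4.01, 5.93
  Negative values: -0.64, -5.95
Step 2: mu+(X) = mu(P) = sum of positive atom values = 17.27
Step 3: mu-(X) = -mu(N) = sum of |negative atom values| = 6.59
Step 4: |mu|(X) = mu+(X) + mu-(X) = 17.27 + 6.59 = 23.86


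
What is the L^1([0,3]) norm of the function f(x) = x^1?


Step 1: ||f||_1 = (integral_0^3 |x^1|^1 dx)^(1/1)
     = (integral_0^3 x^1 dx)^(1/1)
Step 2: integral_0^3 x^1 dx = [x^2/(2)] from 0 to 3 = 3^2/2
     = 9/2 = 4.5
Step 3: ||f||_1 = (4.5)^(1/1) = 4.5


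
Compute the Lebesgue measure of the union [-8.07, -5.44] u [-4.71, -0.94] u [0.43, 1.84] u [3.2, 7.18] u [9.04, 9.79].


For pairwise disjoint intervals, m(union) = sum of lengths.
= (-5.44 - -8.07) + (-0.94 - -4.71) + (1.84 - 0.43) + (7.18 - 3.2) + (9.79 - 9.04)
= 2.63 + 3.77 + 1.41 + 3.98 + 0.75
= 12.54


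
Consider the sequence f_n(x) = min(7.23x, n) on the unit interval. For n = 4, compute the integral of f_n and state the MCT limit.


f(x) = 7.23x on [0,1]; f_n(x) = min(7.23x, n). At n = 4:
Step 1: f(x) reaches 4 at x = 4/7.23 = 0.55325
Step 2: integral(f_4) = integral(7.23x, 0, 0.55325) + integral(4, 0.55325, 1)
       = 7.23*0.55325^2/2 + 4*(1 - 0.55325)
       = 1.106501 + 1.786999
       = 2.893499
Step 3: As n -> infinity, f_n increases to f, so by MCT integral(f_n) -> integral(f) = 7.23/2 = 3.615.
Convergence: integral(f_4) = 2.893499 -> 3.615 as n -> infinity


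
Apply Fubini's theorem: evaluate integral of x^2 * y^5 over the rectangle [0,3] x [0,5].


By Fubini's theorem, the double integral factors as a product of single integrals:
Step 1: integral_0^3 x^2 dx = [x^3/3] from 0 to 3
     = 3^3/3 = 9
Step 2: integral_0^5 y^5 dy = [y^6/6] from 0 to 5
     = 5^6/6 = 2604.166667
Step 3: Double integral = 9 * 2604.166667 = 23437.5


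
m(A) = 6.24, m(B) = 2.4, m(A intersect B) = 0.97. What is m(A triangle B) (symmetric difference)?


m(A Delta B) = m(A) + m(B) - 2*m(A n B)
= 6.24 + 2.4 - 2*0.97
= 6.24 + 2.4 - 1.94
= 6.7


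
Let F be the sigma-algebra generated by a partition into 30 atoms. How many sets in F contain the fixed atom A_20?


Each element of F is a union of some subset S of the 30 atoms.
The element contains A_20 iff A_20 is in S.
So we count subsets S of {A_1,...,A_30} with A_20 in S: choose freely among the other 29 atoms.
Count = 2^(30-1) = 2^29 = 536870912.


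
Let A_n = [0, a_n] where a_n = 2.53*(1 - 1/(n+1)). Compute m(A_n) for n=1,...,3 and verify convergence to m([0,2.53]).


By continuity of measure from below: if A_n increases to A, then m(A_n) -> m(A).
Here A = [0, 2.53], so m(A) = 2.53
Step 1: a_1 = 2.53*(1 - 1/2) = 1.265, m(A_1) = 1.265
Step 2: a_2 = 2.53*(1 - 1/3) = 1.6867, m(A_2) = 1.6867
Step 3: a_3 = 2.53*(1 - 1/4) = 1.8975, m(A_3) = 1.8975
Limit: m(A_n) -> m([0,2.53]) = 2.53


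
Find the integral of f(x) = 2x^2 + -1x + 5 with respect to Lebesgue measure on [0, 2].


The Lebesgue integral of a Riemann-integrable function agrees with the Riemann integral.
Antiderivative F(x) = (2/3)x^3 + (-1/2)x^2 + 5x
F(2) = (2/3)*2^3 + (-1/2)*2^2 + 5*2
     = (2/3)*8 + (-1/2)*4 + 5*2
     = 5.333333 + -2 + 10
     = 13.333333
F(0) = 0.0
Integral = F(2) - F(0) = 13.333333 - 0.0 = 13.333333


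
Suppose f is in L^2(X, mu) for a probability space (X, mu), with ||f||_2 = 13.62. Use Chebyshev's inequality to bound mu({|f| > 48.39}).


Chebyshev/Markov inequality: mu(|f| > eps) <= (||f||_p / eps)^p
Step 1: ||f||_2 / eps = 13.62 / 48.39 = 0.281463
Step 2: Raise to power p = 2:
  (0.281463)^2 = 0.079221
Step 3: Therefore mu(|f| > 48.39) <= 0.079221


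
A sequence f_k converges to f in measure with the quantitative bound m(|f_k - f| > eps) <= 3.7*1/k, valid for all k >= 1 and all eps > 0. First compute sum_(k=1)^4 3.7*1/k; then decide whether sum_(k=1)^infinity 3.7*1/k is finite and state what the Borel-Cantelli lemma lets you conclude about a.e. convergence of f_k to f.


Step 1: List the terms 3.7*1/k for k = 1 to 4:
  k=1: 3.7
  k=2: 1.85
  k=3: 1.233333
  k=4: 0.925
Step 2: Partial sum = 3.7 + 1.85 + 1.233333 + 0.925
     = 7.708333
Step 3: The full series sum_(k>=1) 3.7*1/k diverges (harmonic series, p = 1; a nonzero constant multiple of a divergent series diverges).
Step 4: The (first) Borel-Cantelli lemma requires a summable sequence of measures, so it does not apply here;
        from this bound alone no conclusion about a.e. convergence can be drawn (convergence in measure still
        gives an a.e.-convergent subsequence, but not a.e. convergence of the whole sequence).
Conclusion: series diverges; Borel-Cantelli is inconclusive about a.e. convergence of f_k.


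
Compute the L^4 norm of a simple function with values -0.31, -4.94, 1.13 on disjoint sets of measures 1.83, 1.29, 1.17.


Step 1: Compute |f_i|^4 for each value:
  |-0.31|^4 = 0.009235
  |-4.94|^4 = 595.535693
  |1.13|^4 = 1.630474
Step 2: Multiply by measures and sum:
  0.009235 * 1.83 = 0.0169
  595.535693 * 1.29 = 768.241044
  1.630474 * 1.17 = 1.907654
Sum = 0.0169 + 768.241044 + 1.907654 = 770.165598
Step 3: Take the p-th root:
||f||_4 = (770.165598)^(1/4) = 5.268003


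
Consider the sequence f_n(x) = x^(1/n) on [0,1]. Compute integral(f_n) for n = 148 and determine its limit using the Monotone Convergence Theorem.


At n = 148: f_148(x) = x^(1/148).
Step 1: integral(x^(1/148), 0, 1) = [x^(1/148+1) / (1/148+1)] from 0 to 1
     = 1 / (1/148 + 1) = 1 / ((148+1)/148) = 148/(148+1)
     = 148/149 = 0.993289
Step 2: As n -> infinity, f_n(x) = x^(1/n) -> 1 for x in (0,1], and f_n is increasing in n.
By MCT, lim_n integral(f_n) = integral(lim_n f_n) = integral(1, 0, 1) = 1.
Step 3: Verify convergence: 148/149 = 0.993289 -> 1


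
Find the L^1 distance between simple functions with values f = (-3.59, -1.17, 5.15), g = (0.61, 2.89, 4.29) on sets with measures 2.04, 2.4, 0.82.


Step 1: Compute differences f_i - g_i:
  -3.59 - 0.61 = -4.2
  -1.17 - 2.89 = -4.06
  5.15 - 4.29 = 0.86
Step 2: Compute |diff|^1 * measure for each set:
  |-4.2|^1 * 2.04 = 4.2 * 2.04 = 8.568
  |-4.06|^1 * 2.4 = 4.06 * 2.4 = 9.744
  |0.86|^1 * 0.82 = 0.86 * 0.82 = 0.7052
Step 3: Sum = 19.0172
Step 4: ||f-g||_1 = (19.0172)^(1/1) = 19.0172


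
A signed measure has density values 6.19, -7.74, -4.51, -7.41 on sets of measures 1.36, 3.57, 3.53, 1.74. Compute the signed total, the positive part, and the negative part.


Step 1: Compute signed measure on each set:
  Set 1: 6.19 * 1.36 = 8.4184
  Set 2: -7.74 * 3.57 = -27.6318
  Set 3: -4.51 * 3.53 = -15.9203
  Set 4: -7.41 * 1.74 = -12.8934
Step 2: Total signed measure = (8.4184) + (-27.6318) + (-15.9203) + (-12.8934)
     = -48.0271
Step 3: Positive part mu+(X) = sum of positive contributions = 8.4184
Step 4: Negative part mu-(X) = |sum of negative contributions| = 56.4455


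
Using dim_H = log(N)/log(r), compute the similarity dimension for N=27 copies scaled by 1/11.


For a self-similar set with N copies scaled by 1/r:
dim_H = log(N)/log(r) = log(27)/log(11)
= 3.295837/2.397895
= 1.374471


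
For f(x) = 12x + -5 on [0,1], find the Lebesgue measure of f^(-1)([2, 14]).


f^(-1)([2, 14]) = {x : 2 <= 12x + -5 <= 14}
Solving: (2 - -5)/12 <= x <= (14 - -5)/12
= [0.583333, 1.583333]
Intersecting with [0,1]: [0.583333, 1]
Measure = 1 - 0.583333 = 0.416667


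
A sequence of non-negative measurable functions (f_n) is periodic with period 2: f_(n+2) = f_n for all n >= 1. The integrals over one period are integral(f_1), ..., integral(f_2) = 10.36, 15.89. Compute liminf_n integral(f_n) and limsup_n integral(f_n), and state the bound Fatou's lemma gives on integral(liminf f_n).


The sequence (integral(f_n)) is periodic with period 2, repeating the values 10.36, 15.89 indefinitely.
Step 1: For a periodic sequence, every tail (a_m, a_(m+1), ...) contains all 2 period values infinitely often.
Step 2: Hence inf of every tail = min of the period values = min(10.36, 15.89) = 10.36.
        liminf_n integral(f_n) = sup over m of (inf of tail from m) = 10.36.
Step 3: Similarly sup of every tail = max of the period values = 15.89.
        limsup_n integral(f_n) = 15.89.
Step 4: Fatou's lemma: integral(liminf_n f_n) <= liminf_n integral(f_n) = 10.36.
        So the integral of the pointwise liminf is at most 10.36.


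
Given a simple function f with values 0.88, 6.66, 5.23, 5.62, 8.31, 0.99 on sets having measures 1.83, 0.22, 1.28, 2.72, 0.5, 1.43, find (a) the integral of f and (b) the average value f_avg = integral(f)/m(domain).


Step 1: Integral = sum(value_i * measure_i)
= 0.88*1.83 + 6.66*0.22 + 5.23*1.28 + 5.62*2.72 + 8.31*0.5 + 0.99*1.43
= 1.6104 + 1.4652 + 6.6944 + 15.2864 + 4.155 + 1.4157
= 30.6271
Step 2: Total measure of domain = 1.83 + 0.22 + 1.28 + 2.72 + 0.5 + 1.43 = 7.98
Step 3: Average value = 30.6271 / 7.98 = 3.837982


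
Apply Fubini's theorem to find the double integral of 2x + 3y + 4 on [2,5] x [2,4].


By Fubini, integrate in x first, then y.
Step 1: Fix y, integrate over x in [2,5]:
  integral(2x + 3y + 4, x=2..5)
  = 2*(5^2 - 2^2)/2 + (3y + 4)*(5 - 2)
  = 21 + (3y + 4)*3
  = 21 + 9y + 12
  = 33 + 9y
Step 2: Integrate over y in [2,4]:
  integral(33 + 9y, y=2..4)
  = 33*2 + 9*(4^2 - 2^2)/2
  = 66 + 54
  = 120


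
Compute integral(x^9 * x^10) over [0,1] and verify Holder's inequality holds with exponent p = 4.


Step 1: Exact integral of f*g = integral(x^19, 0, 1) = 1/20
     = 0.05
Step 2: Holder bound with p=4, q=1.333333:
  ||f||_p = (integral x^36 dx)^(1/4) = (1/37)^(1/4) = 0.405461
  ||g||_q = (integral x^13.333333 dx)^(1/1.333333) = (1/14.333333)^(1/1.333333) = 0.13575
Step 3: Holder bound = ||f||_p * ||g||_q = 0.405461 * 0.13575 = 0.055041
Verification: 0.05 <= 0.055041 (Holder holds)


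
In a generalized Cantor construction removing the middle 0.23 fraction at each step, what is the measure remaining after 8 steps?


Step 1: At each step, fraction remaining = 1 - 0.23 = 0.77
Step 2: After 8 steps, measure = (0.77)^8
Result = 0.123574


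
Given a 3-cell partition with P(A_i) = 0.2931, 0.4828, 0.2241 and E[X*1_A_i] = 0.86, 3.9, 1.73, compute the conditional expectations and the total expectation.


For each cell A_i: E[X|A_i] = E[X*1_A_i] / P(A_i)
Step 1: E[X|A_1] = 0.86 / 0.2931 = 2.934152
Step 2: E[X|A_2] = 3.9 / 0.4828 = 8.077879
Step 3: E[X|A_3] = 1.73 / 0.2241 = 7.719768
Verification: E[X] = sum E[X*1_A_i] = 0.86 + 3.9 + 1.73 = 6.49


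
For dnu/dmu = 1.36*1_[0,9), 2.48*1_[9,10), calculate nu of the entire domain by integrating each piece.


Integrate each piece of the Radon-Nikodym derivative:
Step 1: integral_0^9 1.36 dx = 1.36*(9-0) = 1.36*9 = 12.24
Step 2: integral_9^10 2.48 dx = 2.48*(10-9) = 2.48*1 = 2.48
Total: 12.24 + 2.48 = 14.72


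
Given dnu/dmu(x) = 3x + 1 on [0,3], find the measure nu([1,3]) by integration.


nu(A) = integral_A (dnu/dmu) dmu = integral_1^3 (3x + 1) dx
Step 1: Antiderivative F(x) = (3/2)x^2 + 1x
Step 2: F(3) = (3/2)*3^2 + 1*3 = 13.5 + 3 = 16.5
Step 3: F(1) = (3/2)*1^2 + 1*1 = 1.5 + 1 = 2.5
Step 4: nu([1,3]) = F(3) - F(1) = 16.5 - 2.5 = 14


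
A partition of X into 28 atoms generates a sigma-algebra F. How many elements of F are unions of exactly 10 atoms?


Each element of F is a union of some subset of the 28 atoms.
Elements that are unions of exactly 10 atoms correspond to 10-element subsets of the 28 atoms.
Count = C(28, 10) = 28! / (10! * 18!) = 13123110.


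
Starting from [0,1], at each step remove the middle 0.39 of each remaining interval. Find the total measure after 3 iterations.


Step 1: At each step, fraction remaining = 1 - 0.39 = 0.61
Step 2: After 3 steps, measure = (0.61)^3
Step 3: Computing the power step by step:
  After step 1: 0.61
  After step 2: 0.3721
  After step 3: 0.226981
Result = 0.226981


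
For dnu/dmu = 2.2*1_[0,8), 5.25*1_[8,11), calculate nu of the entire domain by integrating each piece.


Integrate each piece of the Radon-Nikodym derivative:
Step 1: integral_0^8 2.2 dx = 2.2*(8-0) = 2.2*8 = 17.6
Step 2: integral_8^11 5.25 dx = 5.25*(11-8) = 5.25*3 = 15.75
Total: 17.6 + 15.75 = 33.35


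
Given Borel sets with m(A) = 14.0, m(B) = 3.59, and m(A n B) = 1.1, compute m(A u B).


By inclusion-exclusion: m(A u B) = m(A) + m(B) - m(A n B)
= 14.0 + 3.59 - 1.1
= 16.49


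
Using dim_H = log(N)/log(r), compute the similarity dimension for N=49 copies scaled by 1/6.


For a self-similar set with N copies scaled by 1/r:
dim_H = log(N)/log(r) = log(49)/log(6)
= 3.89182/1.791759
= 2.172066


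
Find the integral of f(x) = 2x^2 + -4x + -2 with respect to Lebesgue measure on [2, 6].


The Lebesgue integral of a Riemann-integrable function agrees with the Riemann integral.
Antiderivative F(x) = (2/3)x^3 + (-4/2)x^2 + -2x
F(6) = (2/3)*6^3 + (-4/2)*6^2 + -2*6
     = (2/3)*216 + (-4/2)*36 + -2*6
     = 144 + -72 + -12
     = 60
F(2) = -6.666667
Integral = F(6) - F(2) = 60 - -6.666667 = 66.666667


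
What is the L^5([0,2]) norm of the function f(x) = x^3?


Step 1: ||f||_5 = (integral_0^2 |x^3|^5 dx)^(1/5)
     = (integral_0^2 x^15 dx)^(1/5)
Step 2: integral_0^2 x^15 dx = [x^16/(16)] from 0 to 2 = 2^16/16
     = 65536/16 = 4096
Step 3: ||f||_5 = (4096)^(1/5) = 5.278032


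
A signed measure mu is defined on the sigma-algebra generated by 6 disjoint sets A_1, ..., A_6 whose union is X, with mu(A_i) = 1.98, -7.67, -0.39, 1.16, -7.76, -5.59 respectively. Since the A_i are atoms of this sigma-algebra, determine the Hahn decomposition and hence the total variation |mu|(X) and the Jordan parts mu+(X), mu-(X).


Step 1: Every measurable set is a union of atoms (the cells / points), so a Hahn decomposition is
  obtained by grouping atoms by sign: P = union of atoms with mu > 0, N = union of the remaining atoms.
  Atoms in P (indices): 1, 4;  atoms in N (indices): 2, 3, 5, 6
  Positive values: 1.98, 1.16
  Negative values: -7.67, -0.39, -7.76, -5.59
Step 2: mu+(X) = mu(P) = sum of positive atom values = 3.14
Step 3: mu-(X) = -mu(N) = sum of |negative atom values| = 21.41
Step 4: |mu|(X) = mu+(X) + mu-(X) = 3.14 + 21.41 = 24.55


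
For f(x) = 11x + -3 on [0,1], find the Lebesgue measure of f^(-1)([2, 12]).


f^(-1)([2, 12]) = {x : 2 <= 11x + -3 <= 12}
Solving: (2 - -3)/11 <= x <= (12 - -3)/11
= [0.454545, 1.363636]
Intersecting with [0,1]: [0.454545, 1]
Measure = 1 - 0.454545 = 0.545455


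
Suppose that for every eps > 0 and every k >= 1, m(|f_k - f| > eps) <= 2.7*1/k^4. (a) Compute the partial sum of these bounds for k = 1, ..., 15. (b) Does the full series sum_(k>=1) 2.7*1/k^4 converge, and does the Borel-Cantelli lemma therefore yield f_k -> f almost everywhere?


Step 1: List the terms 2.7*1/k^4 for k = 1 to 15:
  k=1: 2.7
  k=2: 0.16875
  k=3: 0.033333
  k=4: 0.010547
  k=5: 0.00432
  k=6: 0.002083
  k=7: 0.001125
  k=8: 6.591797e-04
  k=9: 4.115226e-04
  k=10: 2.700000e-04
  k=11: 1.844136e-04
  k=12: 1.302083e-04
  k=13: 9.453451e-05
  k=14: 7.028322e-05
  k=15: 5.333333e-05
Step 2: Partial sum = 2.7 + 0.16875 + 0.033333 + 0.010547 + 0.00432 + 0.002083 + 0.001125 + 6.591797e-04 + 4.115226e-04 + 2.700000e-04 + 1.844136e-04 + 1.302083e-04 + 9.453451e-05 + 7.028322e-05 + 5.333333e-05
     = 2.922032
Step 3: The full series sum_(k>=1) 2.7*1/k^4 converges (p-series with p = 4 > 1; a constant multiple of a convergent series converges).
Step 4: Fix eps > 0. Since sum_k m(|f_k - f| > eps) < infinity, the Borel-Cantelli lemma gives
        m(limsup_k {|f_k - f| > eps}) = 0, i.e. for a.e. x, |f_k(x) - f(x)| <= eps for all large k.
        Applying this with eps = 1/j for j = 1, 2, ... and intersecting the countably many full-measure sets,
        for a.e. x we get limsup_k |f_k(x) - f(x)| <= 1/j for every j, hence f_k -> f almost everywhere.
Conclusion: series converges; Borel-Cantelli yields f_k -> f a.e.


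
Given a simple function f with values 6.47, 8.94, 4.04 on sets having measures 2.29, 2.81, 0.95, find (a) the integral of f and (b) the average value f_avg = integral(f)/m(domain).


Step 1: Integral = sum(value_i * measure_i)
= 6.47*2.29 + 8.94*2.81 + 4.04*0.95
= 14.8163 + 25.1214 + 3.838
= 43.7757
Step 2: Total measure of domain = 2.29 + 2.81 + 0.95 = 6.05
Step 3: Average value = 43.7757 / 6.05 = 7.235653


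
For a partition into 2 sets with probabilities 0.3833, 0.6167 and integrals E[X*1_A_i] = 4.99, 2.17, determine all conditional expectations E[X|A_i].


For each cell A_i: E[X|A_i] = E[X*1_A_i] / P(A_i)
Step 1: E[X|A_1] = 4.99 / 0.3833 = 13.018523
Step 2: E[X|A_2] = 2.17 / 0.6167 = 3.518729
Verification: E[X] = sum E[X*1_A_i] = 4.99 + 2.17 = 7.16


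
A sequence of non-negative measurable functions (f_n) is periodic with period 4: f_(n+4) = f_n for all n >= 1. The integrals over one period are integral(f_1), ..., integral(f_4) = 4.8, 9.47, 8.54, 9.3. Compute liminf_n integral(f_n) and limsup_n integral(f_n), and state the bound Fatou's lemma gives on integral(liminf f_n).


The sequence (integral(f_n)) is periodic with period 4, repeating the values 4.8, 9.47, 8.54, 9.3 indefinitely.
Step 1: For a periodic sequence, every tail (a_m, a_(m+1), ...) contains all 4 period values infinitely often.
Step 2: Hence inf of every tail = min of the period values = min(4.8, 9.47, 8.54, 9.3) = 4.8.
        liminf_n integral(f_n) = sup over m of (inf of tail from m) = 4.8.
Step 3: Similarly sup of every tail = max of the period values = 9.47.
        limsup_n integral(f_n) = 9.47.
Step 4: Fatou's lemma: integral(liminf_n f_n) <= liminf_n integral(f_n) = 4.8.
        So the integral of the pointwise liminf is at most 4.8.


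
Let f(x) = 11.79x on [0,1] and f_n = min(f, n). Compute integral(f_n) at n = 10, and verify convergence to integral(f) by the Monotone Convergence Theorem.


f(x) = 11.79x on [0,1]; f_n(x) = min(11.79x, n). At n = 10:
Step 1: f(x) reaches 10 at x = 10/11.79 = 0.848176
Step 2: integral(f_10) = integral(11.79x, 0, 0.848176) + integral(10, 0.848176, 1)
       = 11.79*0.848176^2/2 + 10*(1 - 0.848176)
       = 4.240882 + 1.518236
       = 5.759118
Step 3: As n -> infinity, f_n increases to f, so by MCT integral(f_n) -> integral(f) = 11.79/2 = 5.895.
Convergence: integral(f_10) = 5.759118 -> 5.895 as n -> infinity


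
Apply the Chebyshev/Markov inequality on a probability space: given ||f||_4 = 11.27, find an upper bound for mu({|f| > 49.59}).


Chebyshev/Markov inequality: mu(|f| > eps) <= (||f||_p / eps)^p
Step 1: ||f||_4 / eps = 11.27 / 49.59 = 0.227264
Step 2: Raise to power p = 4:
  (0.227264)^4 = 0.002668
Step 3: Therefore mu(|f| > 49.59) <= 0.002668


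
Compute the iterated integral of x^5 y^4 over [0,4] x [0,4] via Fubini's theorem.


By Fubini's theorem, the double integral factors as a product of single integrals:
Step 1: integral_0^4 x^5 dx = [x^6/6] from 0 to 4
     = 4^6/6 = 682.666667
Step 2: integral_0^4 y^4 dy = [y^5/5] from 0 to 4
     = 4^5/5 = 204.8
Step 3: Double integral = 682.666667 * 204.8 = 139810.133333


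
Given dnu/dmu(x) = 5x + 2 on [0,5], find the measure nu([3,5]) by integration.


nu(A) = integral_A (dnu/dmu) dmu = integral_3^5 (5x + 2) dx
Step 1: Antiderivative F(x) = (5/2)x^2 + 2x
Step 2: F(5) = (5/2)*5^2 + 2*5 = 62.5 + 10 = 72.5
Step 3: F(3) = (5/2)*3^2 + 2*3 = 22.5 + 6 = 28.5
Step 4: nu([3,5]) = F(5) - F(3) = 72.5 - 28.5 = 44


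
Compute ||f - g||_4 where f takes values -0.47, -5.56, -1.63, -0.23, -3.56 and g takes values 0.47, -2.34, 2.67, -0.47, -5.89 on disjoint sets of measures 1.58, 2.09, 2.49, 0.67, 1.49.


Step 1: Compute differences f_i - g_i:
  -0.47 - 0.47 = -0.94
  -5.56 - -2.34 = -3.22
  -1.63 - 2.67 = -4.3
  -0.23 - -0.47 = 0.24
  -3.56 - -5.89 = 2.33
Step 2: Compute |diff|^4 * measure for each set:
  |-0.94|^4 * 1.58 = 0.780749 * 1.58 = 1.233583
  |-3.22|^4 * 2.09 = 107.503719 * 2.09 = 224.682772
  |-4.3|^4 * 2.49 = 341.8801 * 2.49 = 851.281449
  |0.24|^4 * 0.67 = 0.003318 * 0.67 = 0.002223
  |2.33|^4 * 1.49 = 29.472955 * 1.49 = 43.914703
Step 3: Sum = 1121.11473
Step 4: ||f-g||_4 = (1121.11473)^(1/4) = 5.786454


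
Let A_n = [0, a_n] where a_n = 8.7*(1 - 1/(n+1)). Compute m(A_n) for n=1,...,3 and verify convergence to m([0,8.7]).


By continuity of measure from below: if A_n increases to A, then m(A_n) -> m(A).
Here A = [0, 8.7], so m(A) = 8.7
Step 1: a_1 = 8.7*(1 - 1/2) = 4.35, m(A_1) = 4.35
Step 2: a_2 = 8.7*(1 - 1/3) = 5.8, m(A_2) = 5.8
Step 3: a_3 = 8.7*(1 - 1/4) = 6.525, m(A_3) = 6.525
Limit: m(A_n) -> m([0,8.7]) = 8.7


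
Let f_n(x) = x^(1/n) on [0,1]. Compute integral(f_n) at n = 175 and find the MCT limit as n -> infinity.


At n = 175: f_175(x) = x^(1/175).
Step 1: integral(x^(1/175), 0, 1) = [x^(1/175+1) / (1/175+1)] from 0 to 1
     = 1 / (1/175 + 1) = 1 / ((175+1)/175) = 175/(175+1)
     = 175/176 = 0.994318
Step 2: As n -> infinity, f_n(x) = x^(1/n) -> 1 for x in (0,1], and f_n is increasing in n.
By MCT, lim_n integral(f_n) = integral(lim_n f_n) = integral(1, 0, 1) = 1.
Step 3: Verify convergence: 175/176 = 0.994318 -> 1


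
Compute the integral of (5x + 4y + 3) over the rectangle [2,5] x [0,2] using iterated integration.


By Fubini, integrate in x first, then y.
Step 1: Fix y, integrate over x in [2,5]:
  integral(5x + 4y + 3, x=2..5)
  = 5*(5^2 - 2^2)/2 + (4y + 3)*(5 - 2)
  = 52.5 + (4y + 3)*3
  = 52.5 + 12y + 9
  = 61.5 + 12y
Step 2: Integrate over y in [0,2]:
  integral(61.5 + 12y, y=0..2)
  = 61.5*2 + 12*(2^2 - 0^2)/2
  = 123 + 24
  = 147


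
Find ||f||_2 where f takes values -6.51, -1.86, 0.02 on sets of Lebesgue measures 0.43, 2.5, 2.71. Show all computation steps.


Step 1: Compute |f_i|^2 for each value:
  |-6.51|^2 = 42.3801
  |-1.86|^2 = 3.4596
  |0.02|^2 = 4.000000e-04
Step 2: Multiply by measures and sum:
  42.3801 * 0.43 = 18.223443
  3.4596 * 2.5 = 8.649
  4.000000e-04 * 2.71 = 0.001084
Sum = 18.223443 + 8.649 + 0.001084 = 26.873527
Step 3: Take the p-th root:
||f||_2 = (26.873527)^(1/2) = 5.183968


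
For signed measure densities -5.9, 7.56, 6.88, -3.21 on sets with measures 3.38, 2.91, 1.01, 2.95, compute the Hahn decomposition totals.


Step 1: Compute signed measure on each set:
  Set 1: -5.9 * 3.38 = -19.942
  Set 2: 7.56 * 2.91 = 21.9996
  Set 3: 6.88 * 1.01 = 6.9488
  Set 4: -3.21 * 2.95 = -9.4695
Step 2: Total signed measure = (-19.942) + (21.9996) + (6.9488) + (-9.4695)
     = -0.4631
Step 3: Positive part mu+(X) = sum of positive contributions = 28.9484
Step 4: Negative part mu-(X) = |sum of negative contributions| = 29.4115


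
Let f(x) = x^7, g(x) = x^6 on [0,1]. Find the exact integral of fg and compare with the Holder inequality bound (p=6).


Step 1: Exact integral of f*g = integral(x^13, 0, 1) = 1/14
     = 0.071429
Step 2: Holder bound with p=6, q=1.2:
  ||f||_p = (integral x^42 dx)^(1/6) = (1/43)^(1/6) = 0.534263
  ||g||_q = (integral x^7.2 dx)^(1/1.2) = (1/8.2)^(1/1.2) = 0.173176
Step 3: Holder bound = ||f||_p * ||g||_q = 0.534263 * 0.173176 = 0.092522
Verification: 0.071429 <= 0.092522 (Holder holds)


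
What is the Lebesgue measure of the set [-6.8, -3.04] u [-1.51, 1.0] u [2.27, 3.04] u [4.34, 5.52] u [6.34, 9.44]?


For pairwise disjoint intervals, m(union) = sum of lengths.
= (-3.04 - -6.8) + (1.0 - -1.51) + (3.04 - 2.27) + (5.52 - 4.34) + (9.44 - 6.34)
= 3.76 + 2.51 + 0.77 + 1.18 + 3.1
= 11.32


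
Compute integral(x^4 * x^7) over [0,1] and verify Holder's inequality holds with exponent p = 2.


Step 1: Exact integral of f*g = integral(x^11, 0, 1) = 1/12
     = 0.083333
Step 2: Holder bound with p=2, q=2:
  ||f||_p = (integral x^8 dx)^(1/2) = (1/9)^(1/2) = 0.333333
  ||g||_q = (integral x^14 dx)^(1/2) = (1/15)^(1/2) = 0.258199
Step 3: Holder bound = ||f||_p * ||g||_q = 0.333333 * 0.258199 = 0.086066
Verification: 0.083333 <= 0.086066 (Holder holds)


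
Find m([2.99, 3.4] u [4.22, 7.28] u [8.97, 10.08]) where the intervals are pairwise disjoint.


For pairwise disjoint intervals, m(union) = sum of lengths.
= (3.4 - 2.99) + (7.28 - 4.22) + (10.08 - 8.97)
= 0.41 + 3.06 + 1.11
= 4.58


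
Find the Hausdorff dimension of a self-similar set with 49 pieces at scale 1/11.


For a self-similar set with N copies scaled by 1/r:
dim_H = log(N)/log(r) = log(49)/log(11)
= 3.89182/2.397895
= 1.623015


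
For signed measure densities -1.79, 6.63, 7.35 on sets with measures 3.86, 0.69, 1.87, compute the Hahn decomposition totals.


Step 1: Compute signed measure on each set:
  Set 1: -1.79 * 3.86 = -6.9094
  Set 2: 6.63 * 0.69 = 4.5747
  Set 3: 7.35 * 1.87 = 13.7445
Step 2: Total signed measure = (-6.9094) + (4.5747) + (13.7445)
     = 11.4098
Step 3: Positive part mu+(X) = sum of positive contributions = 18.3192
Step 4: Negative part mu-(X) = |sum of negative contributions| = 6.9094


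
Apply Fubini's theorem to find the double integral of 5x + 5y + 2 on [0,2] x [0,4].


By Fubini, integrate in x first, then y.
Step 1: Fix y, integrate over x in [0,2]:
  integral(5x + 5y + 2, x=0..2)
  = 5*(2^2 - 0^2)/2 + (5y + 2)*(2 - 0)
  = 10 + (5y + 2)*2
  = 10 + 10y + 4
  = 14 + 10y
Step 2: Integrate over y in [0,4]:
  integral(14 + 10y, y=0..4)
  = 14*4 + 10*(4^2 - 0^2)/2
  = 56 + 80
  = 136


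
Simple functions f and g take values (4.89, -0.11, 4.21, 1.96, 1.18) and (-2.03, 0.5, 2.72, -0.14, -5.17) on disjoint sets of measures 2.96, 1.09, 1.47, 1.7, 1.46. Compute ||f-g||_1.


Step 1: Compute differences f_i - g_i:
  4.89 - -2.03 = 6.92
  -0.11 - 0.5 = -0.61
  4.21 - 2.72 = 1.49
  1.96 - -0.14 = 2.1
  1.18 - -5.17 = 6.35
Step 2: Compute |diff|^1 * measure for each set:
  |6.92|^1 * 2.96 = 6.92 * 2.96 = 20.4832
  |-0.61|^1 * 1.09 = 0.61 * 1.09 = 0.6649
  |1.49|^1 * 1.47 = 1.49 * 1.47 = 2.1903
  |2.1|^1 * 1.7 = 2.1 * 1.7 = 3.57
  |6.35|^1 * 1.46 = 6.35 * 1.46 = 9.271
Step 3: Sum = 36.1794
Step 4: ||f-g||_1 = (36.1794)^(1/1) = 36.1794


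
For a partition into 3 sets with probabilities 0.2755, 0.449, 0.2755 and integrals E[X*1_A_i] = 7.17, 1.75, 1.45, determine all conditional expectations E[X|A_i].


For each cell A_i: E[X|A_i] = E[X*1_A_i] / P(A_i)
Step 1: E[X|A_1] = 7.17 / 0.2755 = 26.025408
Step 2: E[X|A_2] = 1.75 / 0.449 = 3.89755
Step 3: E[X|A_3] = 1.45 / 0.2755 = 5.263158
Verification: E[X] = sum E[X*1_A_i] = 7.17 + 1.75 + 1.45 = 10.37


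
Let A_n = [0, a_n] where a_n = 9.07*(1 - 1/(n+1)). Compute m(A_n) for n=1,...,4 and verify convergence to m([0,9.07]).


By continuity of measure from below: if A_n increases to A, then m(A_n) -> m(A).
Here A = [0, 9.07], so m(A) = 9.07
Step 1: a_1 = 9.07*(1 - 1/2) = 4.535, m(A_1) = 4.535
Step 2: a_2 = 9.07*(1 - 1/3) = 6.0467, m(A_2) = 6.0467
Step 3: a_3 = 9.07*(1 - 1/4) = 6.8025, m(A_3) = 6.8025
Step 4: a_4 = 9.07*(1 - 1/5) = 7.256, m(A_4) = 7.256
Limit: m(A_n) -> m([0,9.07]) = 9.07


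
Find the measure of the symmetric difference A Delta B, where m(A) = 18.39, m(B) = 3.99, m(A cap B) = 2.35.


m(A Delta B) = m(A) + m(B) - 2*m(A n B)
= 18.39 + 3.99 - 2*2.35
= 18.39 + 3.99 - 4.7
= 17.68


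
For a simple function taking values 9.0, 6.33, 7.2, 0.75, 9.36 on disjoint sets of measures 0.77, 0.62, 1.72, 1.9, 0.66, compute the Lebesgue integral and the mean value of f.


Step 1: Integral = sum(value_i * measure_i)
= 9.0*0.77 + 6.33*0.62 + 7.2*1.72 + 0.75*1.9 + 9.36*0.66
= 6.93 + 3.9246 + 12.384 + 1.425 + 6.1776
= 30.8412
Step 2: Total measure of domain = 0.77 + 0.62 + 1.72 + 1.9 + 0.66 = 5.67
Step 3: Average value = 30.8412 / 5.67 = 5.439365


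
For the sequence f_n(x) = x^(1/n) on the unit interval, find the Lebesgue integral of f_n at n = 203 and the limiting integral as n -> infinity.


At n = 203: f_203(x) = x^(1/203).
Step 1: integral(x^(1/203), 0, 1) = [x^(1/203+1) / (1/203+1)] from 0 to 1
     = 1 / (1/203 + 1) = 1 / ((203+1)/203) = 203/(203+1)
     = 203/204 = 0.995098
Step 2: As n -> infinity, f_n(x) = x^(1/n) -> 1 for x in (0,1], and f_n is increasing in n.
By MCT, lim_n integral(f_n) = integral(lim_n f_n) = integral(1, 0, 1) = 1.
Step 3: Verify convergence: 203/204 = 0.995098 -> 1


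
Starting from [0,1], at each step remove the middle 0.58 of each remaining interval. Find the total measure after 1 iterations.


Step 1: At each step, fraction remaining = 1 - 0.58 = 0.42
Step 2: After 1 steps, measure = (0.42)^1
Step 3: Computing the power step by step:
  After step 1: 0.42
Result = 0.42


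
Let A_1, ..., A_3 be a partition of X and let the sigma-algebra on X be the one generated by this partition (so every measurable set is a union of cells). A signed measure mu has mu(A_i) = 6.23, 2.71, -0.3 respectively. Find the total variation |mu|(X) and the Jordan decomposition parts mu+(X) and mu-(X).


Step 1: Every measurable set is a union of atoms (the cells / points), so a Hahn decomposition is
  obtained by grouping atoms by sign: P = union of atoms with mu > 0, N = union of the remaining atoms.
  Atoms in P (indices): 1, 2;  atoms in N (indices): 3
  Positive values: 6.23, 2.71
  Negative values: -0.3
Step 2: mu+(X) = mu(P) = sum of positive atom values = 8.94
Step 3: mu-(X) = -mu(N) = sum of |negative atom values| = 0.3
Step 4: |mu|(X) = mu+(X) + mu-(X) = 8.94 + 0.3 = 9.24


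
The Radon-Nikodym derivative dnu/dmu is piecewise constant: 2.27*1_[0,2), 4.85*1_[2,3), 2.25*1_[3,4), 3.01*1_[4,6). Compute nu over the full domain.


Integrate each piece of the Radon-Nikodym derivative:
Step 1: integral_0^2 2.27 dx = 2.27*(2-0) = 2.27*2 = 4.54
Step 2: integral_2^3 4.85 dx = 4.85*(3-2) = 4.85*1 = 4.85
Step 3: integral_3^4 2.25 dx = 2.25*(4-3) = 2.25*1 = 2.25
Step 4: integral_4^6 3.01 dx = 3.01*(6-4) = 3.01*2 = 6.02
Total: 4.54 + 4.85 + 2.25 + 6.02 = 17.66
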